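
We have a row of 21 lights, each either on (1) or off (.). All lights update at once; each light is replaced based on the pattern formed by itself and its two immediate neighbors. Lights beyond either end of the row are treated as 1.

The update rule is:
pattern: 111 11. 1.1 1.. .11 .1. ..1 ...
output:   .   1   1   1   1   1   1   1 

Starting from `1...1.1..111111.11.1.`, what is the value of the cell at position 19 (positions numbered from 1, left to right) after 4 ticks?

.

tick 1: 1111111111....1111111
tick 2: .........111111......
tick 3: 1111111111....1111111  (repeats tick 1; period 2)
tick 4: .........111111......
position 19 holds .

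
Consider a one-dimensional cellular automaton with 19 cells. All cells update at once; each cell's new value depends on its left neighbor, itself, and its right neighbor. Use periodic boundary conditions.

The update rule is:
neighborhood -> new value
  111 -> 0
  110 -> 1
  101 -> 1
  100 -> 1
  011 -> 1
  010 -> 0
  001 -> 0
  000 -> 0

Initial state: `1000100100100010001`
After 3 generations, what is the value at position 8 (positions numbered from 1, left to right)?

1

generation 1: 1100010010010001001
generation 2: 0110001001001000101
generation 3: 1111000100100100010
position 8 holds 1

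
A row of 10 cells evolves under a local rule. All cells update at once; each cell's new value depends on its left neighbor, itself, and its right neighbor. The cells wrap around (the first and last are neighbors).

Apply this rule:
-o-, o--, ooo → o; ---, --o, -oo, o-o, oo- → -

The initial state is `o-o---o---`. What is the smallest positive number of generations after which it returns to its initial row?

10

o-oo--oo--
o---o---o-
oo--oo--o-
--o---o-o-
--oo--o-oo
o---o-o---
oo--o-oo--
--o-o---o-
--o-oo--oo
o-o---o---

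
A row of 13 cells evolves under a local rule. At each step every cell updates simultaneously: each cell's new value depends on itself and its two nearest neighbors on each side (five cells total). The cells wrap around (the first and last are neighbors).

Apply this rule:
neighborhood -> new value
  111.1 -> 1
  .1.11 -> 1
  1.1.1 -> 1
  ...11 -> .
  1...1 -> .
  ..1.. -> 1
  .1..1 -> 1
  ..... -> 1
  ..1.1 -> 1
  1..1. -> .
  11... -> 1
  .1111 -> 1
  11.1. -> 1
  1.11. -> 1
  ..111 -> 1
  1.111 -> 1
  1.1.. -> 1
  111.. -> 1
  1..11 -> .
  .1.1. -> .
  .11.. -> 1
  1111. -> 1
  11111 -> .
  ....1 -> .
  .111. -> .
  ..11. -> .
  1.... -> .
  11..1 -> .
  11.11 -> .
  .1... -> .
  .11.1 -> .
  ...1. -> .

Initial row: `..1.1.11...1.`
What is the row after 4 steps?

..1.11111..1.
..1111.11..1.
..1111.11..1.  (fixed point — unchanged through step 4)

..1111.11..1.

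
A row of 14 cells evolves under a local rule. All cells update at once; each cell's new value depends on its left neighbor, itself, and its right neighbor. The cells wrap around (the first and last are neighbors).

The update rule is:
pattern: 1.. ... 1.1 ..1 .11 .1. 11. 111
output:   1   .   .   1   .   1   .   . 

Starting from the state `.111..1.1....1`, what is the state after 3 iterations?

iteration 1: ....111.11..11
iteration 2: 1..1......11..
iteration 3: 11111....1..11

11111....1..11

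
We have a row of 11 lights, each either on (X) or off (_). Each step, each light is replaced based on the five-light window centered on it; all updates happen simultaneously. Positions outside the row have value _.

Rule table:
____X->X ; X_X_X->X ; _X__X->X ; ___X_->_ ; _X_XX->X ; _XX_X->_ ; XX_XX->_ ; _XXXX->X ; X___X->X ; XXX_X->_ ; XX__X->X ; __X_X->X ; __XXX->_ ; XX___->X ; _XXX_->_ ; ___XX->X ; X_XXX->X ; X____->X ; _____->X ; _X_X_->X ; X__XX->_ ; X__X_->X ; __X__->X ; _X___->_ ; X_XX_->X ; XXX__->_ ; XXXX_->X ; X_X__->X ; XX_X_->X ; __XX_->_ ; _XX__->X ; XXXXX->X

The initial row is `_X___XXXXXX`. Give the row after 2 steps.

step 1: _X_XX_XXXX_
step 2: _XXX__XXX_X

_XXX__XXX_X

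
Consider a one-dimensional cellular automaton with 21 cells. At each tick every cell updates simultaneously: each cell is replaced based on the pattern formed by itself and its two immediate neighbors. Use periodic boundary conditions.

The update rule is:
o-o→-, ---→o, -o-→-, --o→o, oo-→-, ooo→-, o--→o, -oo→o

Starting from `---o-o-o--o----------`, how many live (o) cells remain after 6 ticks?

tick 1: ooo-----oo-oooooooooo
tick 2: ---oooooo--o---------
tick 3: oooo-----oo-ooooooooo
tick 4: ----oooooo--o--------
tick 5: ooooo-----oo-oooooooo
tick 6: -----oooooo--o-------
count of o: 7

7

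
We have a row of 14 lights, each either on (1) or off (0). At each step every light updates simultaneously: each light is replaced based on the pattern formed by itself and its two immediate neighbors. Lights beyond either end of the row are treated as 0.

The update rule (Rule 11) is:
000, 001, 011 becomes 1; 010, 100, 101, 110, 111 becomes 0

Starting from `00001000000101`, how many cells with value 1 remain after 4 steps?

5

11110011111000
10000110000011
00111100111110
11100001100000
count of 1: 5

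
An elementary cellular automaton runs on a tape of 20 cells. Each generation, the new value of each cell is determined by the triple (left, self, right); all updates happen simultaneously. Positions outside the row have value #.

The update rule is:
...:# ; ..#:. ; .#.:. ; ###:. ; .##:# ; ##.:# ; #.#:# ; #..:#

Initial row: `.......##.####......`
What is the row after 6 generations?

.###..###.#.###.....

generation 1: ######.####..######.
generation 2: .....###..##.#....##
generation 3: ####.#.##.###.###.#.
generation 4: ...##.#####.###.##.#
generation 5: ##.####...###.######
generation 6: .###..###.#.###.....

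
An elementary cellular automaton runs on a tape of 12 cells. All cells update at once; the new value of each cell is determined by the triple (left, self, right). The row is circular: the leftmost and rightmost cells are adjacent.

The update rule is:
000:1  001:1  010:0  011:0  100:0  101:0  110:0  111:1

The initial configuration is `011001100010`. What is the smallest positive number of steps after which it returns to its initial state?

100010001100
001100110001
010001000110
100110011000
001000100011
010011001100
100100010001
001001100110
110010001000
000100110011
011001000100
100010011001
001100100010
110001001100
000110010001
011000100110
100011001000
001100010011
010001100100
100110001001
001000110010
110011000100
000100011001
011001100010

24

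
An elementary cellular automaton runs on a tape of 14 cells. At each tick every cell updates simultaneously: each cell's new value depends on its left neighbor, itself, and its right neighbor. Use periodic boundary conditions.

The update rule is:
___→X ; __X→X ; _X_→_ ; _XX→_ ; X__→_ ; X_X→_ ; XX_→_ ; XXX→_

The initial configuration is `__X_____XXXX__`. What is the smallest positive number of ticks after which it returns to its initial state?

XX__XXXX_____X
___X_____XXXX_
XXX__XXXX_____
____X_____XXXX
_XXX__XXXX____
X____X_____XXX
__XXX__XXXX___
XX____X_____XX
___XXX__XXXX__
XXX____X_____X
____XXX__XXXX_
XXXX____X_____
_____XXX__XXXX
_XXXX____X____
X_____XXX__XXX
__XXXX____X___
XX_____XXX__XX
___XXXX____X__
XXX_____XXX__X
____XXXX____X_
XXXX_____XXX__
_____XXXX____X
_XXXX_____XXX_
X_____XXXX____
__XXXX_____XXX
_X_____XXXX___
X__XXXX_____XX
__X_____XXXX__

28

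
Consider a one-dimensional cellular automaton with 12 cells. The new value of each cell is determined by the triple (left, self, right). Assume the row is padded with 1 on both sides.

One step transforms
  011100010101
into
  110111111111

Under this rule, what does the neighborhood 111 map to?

At position 2 the neighborhood is 111; the next row has 0 there.

0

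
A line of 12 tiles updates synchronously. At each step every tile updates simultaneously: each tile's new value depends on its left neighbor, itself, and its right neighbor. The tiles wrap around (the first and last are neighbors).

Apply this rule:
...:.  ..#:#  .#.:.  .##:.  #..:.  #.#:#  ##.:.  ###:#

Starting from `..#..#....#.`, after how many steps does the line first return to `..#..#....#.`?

step 1: .#..#....#..
step 2: #..#....#...
step 3: ..#....#...#
step 4: .#....#...#.
step 5: #....#...#..
step 6: ....#...#..#
step 7: ...#...#..#.
step 8: ..#...#..#..
step 9: .#...#..#...
step 10: #...#..#....
step 11: ...#..#....#
step 12: ..#..#....#.

12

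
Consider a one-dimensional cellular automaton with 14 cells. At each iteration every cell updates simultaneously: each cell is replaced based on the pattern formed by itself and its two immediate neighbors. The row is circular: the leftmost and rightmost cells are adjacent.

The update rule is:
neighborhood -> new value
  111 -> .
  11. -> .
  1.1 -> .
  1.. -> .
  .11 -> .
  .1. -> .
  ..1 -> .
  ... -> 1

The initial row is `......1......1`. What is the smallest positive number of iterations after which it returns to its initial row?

.1111...1111..
......1......1

2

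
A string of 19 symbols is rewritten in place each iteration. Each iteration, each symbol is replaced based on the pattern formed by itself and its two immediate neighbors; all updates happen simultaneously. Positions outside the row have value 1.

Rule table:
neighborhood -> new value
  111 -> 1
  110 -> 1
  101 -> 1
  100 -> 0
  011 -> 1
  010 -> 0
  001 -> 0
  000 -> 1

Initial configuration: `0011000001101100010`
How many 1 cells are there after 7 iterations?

0011011101111101001
0011111111111110001
0011111111111110101
0011111111111111011
0011111111111111111
0011111111111111111  (fixed point — unchanged through iteration 7)
count of 1: 17

17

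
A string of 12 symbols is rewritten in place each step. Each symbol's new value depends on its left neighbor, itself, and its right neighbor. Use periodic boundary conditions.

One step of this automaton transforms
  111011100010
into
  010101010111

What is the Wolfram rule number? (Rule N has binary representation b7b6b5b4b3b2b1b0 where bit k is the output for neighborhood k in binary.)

position 1: 111 → 1  (bit 7 = 1)
position 2: 110 → 0  (bit 6 = 0)
position 3: 101 → 1  (bit 5 = 1)
position 7: 100 → 1  (bit 4 = 1)
position 0: 011 → 0  (bit 3 = 0)
position 10: 010 → 1  (bit 2 = 1)
position 9: 001 → 1  (bit 1 = 1)
position 8: 000 → 0  (bit 0 = 0)
bits b7..b0 = 10110110 = 182

182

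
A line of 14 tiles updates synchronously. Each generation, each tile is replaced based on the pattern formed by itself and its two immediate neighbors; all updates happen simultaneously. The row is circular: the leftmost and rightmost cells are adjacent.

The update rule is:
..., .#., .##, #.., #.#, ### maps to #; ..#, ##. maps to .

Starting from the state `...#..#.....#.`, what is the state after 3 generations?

.##.#####.####

##.##.#####.##
#.##.#####.###
.##.#####.####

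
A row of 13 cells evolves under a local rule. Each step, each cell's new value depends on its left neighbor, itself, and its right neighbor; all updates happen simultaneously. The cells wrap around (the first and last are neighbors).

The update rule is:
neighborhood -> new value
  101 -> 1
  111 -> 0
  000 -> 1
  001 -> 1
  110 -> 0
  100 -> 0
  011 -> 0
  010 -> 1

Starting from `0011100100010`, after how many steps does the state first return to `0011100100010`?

26

step 1: 1100001101110
step 2: 0001110010001
step 3: 0110000110111
step 4: 1000111001000
step 5: 1011000011011
step 6: 0100011100100
step 7: 1101100001101
step 8: 0010001110010
step 9: 1110110000110
step 10: 0001000111001
step 11: 0111011000011
step 12: 1000100011100
step 13: 1011101100001
step 14: 0100010001110
step 15: 1101110110000
step 16: 0010001000111
step 17: 0110111011000
step 18: 1001000100011
step 19: 0011011101100
step 20: 1100100010001
step 21: 0001101110110
step 22: 1110010001000
step 23: 0000110111011
step 24: 0111001000100
step 25: 1000011011101
step 26: 0011100100010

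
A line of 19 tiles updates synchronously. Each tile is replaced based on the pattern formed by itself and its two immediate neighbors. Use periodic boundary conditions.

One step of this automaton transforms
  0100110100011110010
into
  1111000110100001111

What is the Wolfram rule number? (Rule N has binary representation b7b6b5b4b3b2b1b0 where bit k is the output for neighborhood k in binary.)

position 12: 111 → 0  (bit 7 = 0)
position 5: 110 → 0  (bit 6 = 0)
position 6: 101 → 0  (bit 5 = 0)
position 2: 100 → 1  (bit 4 = 1)
position 4: 011 → 0  (bit 3 = 0)
position 1: 010 → 1  (bit 2 = 1)
position 0: 001 → 1  (bit 1 = 1)
position 9: 000 → 0  (bit 0 = 0)
bits b7..b0 = 00010110 = 22

22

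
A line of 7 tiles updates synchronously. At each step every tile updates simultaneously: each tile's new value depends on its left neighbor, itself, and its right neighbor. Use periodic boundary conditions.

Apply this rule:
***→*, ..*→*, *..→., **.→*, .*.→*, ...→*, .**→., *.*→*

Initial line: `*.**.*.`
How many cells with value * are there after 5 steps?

6

step 1: **.****
step 2: ***.***
step 3: ****.**
step 4: *****.*
step 5: ******.
count of *: 6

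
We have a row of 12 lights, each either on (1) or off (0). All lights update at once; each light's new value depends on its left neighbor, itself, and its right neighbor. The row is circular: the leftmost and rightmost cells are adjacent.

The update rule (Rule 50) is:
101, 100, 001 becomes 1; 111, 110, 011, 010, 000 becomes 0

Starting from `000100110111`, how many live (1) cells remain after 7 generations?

generation 1: 101011001000
generation 2: 010100110101
generation 3: 101011001010
generation 4: 010100110101  (repeats generation 2; period 2)
generation 7: 101011001010
count of 1: 6

6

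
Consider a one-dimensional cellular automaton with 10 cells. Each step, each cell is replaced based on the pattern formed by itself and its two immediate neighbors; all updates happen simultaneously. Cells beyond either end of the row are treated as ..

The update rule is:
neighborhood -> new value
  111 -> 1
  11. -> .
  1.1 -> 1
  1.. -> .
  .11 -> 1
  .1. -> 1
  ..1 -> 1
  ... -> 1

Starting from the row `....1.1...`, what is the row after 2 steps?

step 1: 1111111.11
step 2: 111111.11.

111111.11.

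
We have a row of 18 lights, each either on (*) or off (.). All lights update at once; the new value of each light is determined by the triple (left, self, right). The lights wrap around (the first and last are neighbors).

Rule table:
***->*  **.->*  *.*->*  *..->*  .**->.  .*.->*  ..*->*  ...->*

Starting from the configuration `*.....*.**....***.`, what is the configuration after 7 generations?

**.***********.***

********.*****.***
*********.*****.**
**********.*****.*
***********.*****.
.***********.*****
*.***********.****
**.***********.***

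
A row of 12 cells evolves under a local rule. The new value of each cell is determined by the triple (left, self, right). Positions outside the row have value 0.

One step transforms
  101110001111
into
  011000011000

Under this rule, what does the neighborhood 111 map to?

At position 3 the neighborhood is 111; the next row has 0 there.

0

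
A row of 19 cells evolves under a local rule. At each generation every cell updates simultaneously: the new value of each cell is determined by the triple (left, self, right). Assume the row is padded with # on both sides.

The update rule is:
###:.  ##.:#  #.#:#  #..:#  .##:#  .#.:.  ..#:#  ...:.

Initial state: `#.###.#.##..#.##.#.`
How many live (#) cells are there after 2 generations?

generation 1: ###.##.#####.####.#
generation 2: ..######...###..###
count of #: 12

12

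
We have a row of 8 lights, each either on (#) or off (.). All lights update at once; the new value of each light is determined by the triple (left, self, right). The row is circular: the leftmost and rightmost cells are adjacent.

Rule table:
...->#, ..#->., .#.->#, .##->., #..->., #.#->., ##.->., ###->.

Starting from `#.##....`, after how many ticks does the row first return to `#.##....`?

2

#....##.
#.##....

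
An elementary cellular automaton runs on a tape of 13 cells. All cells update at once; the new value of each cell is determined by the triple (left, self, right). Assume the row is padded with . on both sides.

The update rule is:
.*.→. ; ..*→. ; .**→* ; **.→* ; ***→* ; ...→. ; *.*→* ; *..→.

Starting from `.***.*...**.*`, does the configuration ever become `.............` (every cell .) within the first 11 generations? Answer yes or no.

.****....***.
.****....***.  (fixed point — unchanged through generation 11)
generation 11 is .****....***., still not uniform .

no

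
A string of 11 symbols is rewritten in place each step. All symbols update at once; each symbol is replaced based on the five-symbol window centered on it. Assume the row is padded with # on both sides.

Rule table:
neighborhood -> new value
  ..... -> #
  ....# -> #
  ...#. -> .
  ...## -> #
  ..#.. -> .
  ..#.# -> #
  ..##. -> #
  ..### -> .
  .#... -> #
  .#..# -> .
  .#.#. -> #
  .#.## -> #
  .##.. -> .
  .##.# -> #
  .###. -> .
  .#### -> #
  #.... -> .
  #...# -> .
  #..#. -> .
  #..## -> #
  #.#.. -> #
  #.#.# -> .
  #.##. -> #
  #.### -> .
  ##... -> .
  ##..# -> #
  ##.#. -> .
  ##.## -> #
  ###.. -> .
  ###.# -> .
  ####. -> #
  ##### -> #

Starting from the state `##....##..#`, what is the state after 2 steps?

#...###.##.
...#...####

...#...####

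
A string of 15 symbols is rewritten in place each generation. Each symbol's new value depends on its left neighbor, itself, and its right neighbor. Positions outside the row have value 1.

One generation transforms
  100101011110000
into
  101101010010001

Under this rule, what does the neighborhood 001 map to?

1

At position 2 the neighborhood is 001; the next row has 1 there.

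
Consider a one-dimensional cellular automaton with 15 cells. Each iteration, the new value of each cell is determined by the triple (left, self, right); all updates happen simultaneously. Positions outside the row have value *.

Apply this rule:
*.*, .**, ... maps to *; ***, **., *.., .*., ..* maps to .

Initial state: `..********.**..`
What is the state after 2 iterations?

iteration 1: ..*.......**...
iteration 2: ....*****.*..*.

....*****.*..*.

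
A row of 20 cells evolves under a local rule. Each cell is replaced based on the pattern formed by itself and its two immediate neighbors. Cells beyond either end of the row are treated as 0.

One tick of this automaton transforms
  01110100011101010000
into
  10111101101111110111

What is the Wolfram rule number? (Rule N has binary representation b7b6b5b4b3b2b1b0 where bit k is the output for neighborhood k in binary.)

position 2: 111 → 1  (bit 7 = 1)
position 3: 110 → 1  (bit 6 = 1)
position 4: 101 → 1  (bit 5 = 1)
position 6: 100 → 0  (bit 4 = 0)
position 1: 011 → 0  (bit 3 = 0)
position 5: 010 → 1  (bit 2 = 1)
position 0: 001 → 1  (bit 1 = 1)
position 7: 000 → 1  (bit 0 = 1)
bits b7..b0 = 11100111 = 231

231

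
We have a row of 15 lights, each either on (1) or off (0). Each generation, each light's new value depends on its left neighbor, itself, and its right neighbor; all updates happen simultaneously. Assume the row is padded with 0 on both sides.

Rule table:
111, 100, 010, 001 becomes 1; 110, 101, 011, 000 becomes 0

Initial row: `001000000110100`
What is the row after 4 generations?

101001001110110

generation 1: 011100001000110
generation 2: 101010011101001
generation 3: 101011101001111
generation 4: 101001001110110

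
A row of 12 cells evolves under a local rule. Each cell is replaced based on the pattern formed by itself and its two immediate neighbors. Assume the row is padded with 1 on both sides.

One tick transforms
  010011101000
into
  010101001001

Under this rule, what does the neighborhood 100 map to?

0

At position 2 the neighborhood is 100; the next row has 0 there.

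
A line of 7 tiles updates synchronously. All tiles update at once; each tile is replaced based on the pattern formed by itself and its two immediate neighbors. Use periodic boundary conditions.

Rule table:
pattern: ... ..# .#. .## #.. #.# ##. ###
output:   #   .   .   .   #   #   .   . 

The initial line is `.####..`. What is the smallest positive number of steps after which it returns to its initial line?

.....##
####...
....##.
###...#
...##..
##...##
..##...
#...###
.##....
...####
##.....
..####.
#.....#
.####..

14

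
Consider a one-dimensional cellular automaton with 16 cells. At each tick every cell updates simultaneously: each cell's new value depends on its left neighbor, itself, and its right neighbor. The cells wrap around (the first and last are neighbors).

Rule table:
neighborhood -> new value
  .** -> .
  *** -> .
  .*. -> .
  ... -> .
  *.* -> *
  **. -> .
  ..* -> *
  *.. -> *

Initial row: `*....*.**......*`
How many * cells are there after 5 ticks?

7

tick 1: .*..*.*..*....*.
tick 2: *.**.*.**.*..*.*
tick 3: .*..*.*..*.**.*.
tick 4: *.**.*.**.*..*.*  (repeats tick 2; period 2)
tick 5: .*..*.*..*.**.*.
count of *: 7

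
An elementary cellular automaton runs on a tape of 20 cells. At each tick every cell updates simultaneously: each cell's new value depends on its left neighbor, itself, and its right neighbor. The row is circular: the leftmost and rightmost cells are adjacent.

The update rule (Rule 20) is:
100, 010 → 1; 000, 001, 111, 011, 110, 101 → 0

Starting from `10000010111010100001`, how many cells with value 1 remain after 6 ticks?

6

tick 1: 01000010000010110000
tick 2: 01100011000010001000
tick 3: 00010000100011001100
tick 4: 00011000110000100010
tick 5: 00000100001000110011
tick 6: 10000110001100001000
count of 1: 6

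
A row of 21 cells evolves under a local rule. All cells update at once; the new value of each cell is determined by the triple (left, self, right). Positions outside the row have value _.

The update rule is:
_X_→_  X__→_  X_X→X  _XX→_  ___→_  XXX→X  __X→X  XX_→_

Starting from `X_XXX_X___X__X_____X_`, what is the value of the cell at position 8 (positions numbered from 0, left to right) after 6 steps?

_X_X_X___X__X_____X__
X_X_X___X__X_____X___
_X_X___X__X_____X____
X_X___X__X_____X_____
_X___X__X_____X______
X___X__X_____X_______
position 8 holds _

_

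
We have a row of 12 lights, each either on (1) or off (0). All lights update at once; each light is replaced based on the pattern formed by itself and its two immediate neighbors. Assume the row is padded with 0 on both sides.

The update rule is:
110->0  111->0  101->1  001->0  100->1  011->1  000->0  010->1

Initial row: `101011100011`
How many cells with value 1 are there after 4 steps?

6

111110010010
100001011011
110001110110
101001001101
count of 1: 6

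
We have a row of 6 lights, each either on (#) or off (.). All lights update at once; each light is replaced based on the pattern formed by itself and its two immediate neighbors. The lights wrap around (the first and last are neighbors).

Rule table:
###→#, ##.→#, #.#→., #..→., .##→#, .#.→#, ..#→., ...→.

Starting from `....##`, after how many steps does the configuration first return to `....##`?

1

....##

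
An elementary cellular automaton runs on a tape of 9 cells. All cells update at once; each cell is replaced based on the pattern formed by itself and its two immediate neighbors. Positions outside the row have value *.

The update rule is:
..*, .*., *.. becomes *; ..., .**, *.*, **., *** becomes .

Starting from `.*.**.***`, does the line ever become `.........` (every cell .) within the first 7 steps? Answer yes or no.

yes

step 1: .*.......
step 2: .**.....*
step 3: ...*...*.
step 4: *.***.**.
step 5: .........
all cells are . at step 5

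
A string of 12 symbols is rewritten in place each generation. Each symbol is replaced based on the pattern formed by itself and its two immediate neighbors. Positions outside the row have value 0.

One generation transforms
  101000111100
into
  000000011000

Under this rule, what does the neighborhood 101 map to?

At position 1 the neighborhood is 101; the next row has 0 there.

0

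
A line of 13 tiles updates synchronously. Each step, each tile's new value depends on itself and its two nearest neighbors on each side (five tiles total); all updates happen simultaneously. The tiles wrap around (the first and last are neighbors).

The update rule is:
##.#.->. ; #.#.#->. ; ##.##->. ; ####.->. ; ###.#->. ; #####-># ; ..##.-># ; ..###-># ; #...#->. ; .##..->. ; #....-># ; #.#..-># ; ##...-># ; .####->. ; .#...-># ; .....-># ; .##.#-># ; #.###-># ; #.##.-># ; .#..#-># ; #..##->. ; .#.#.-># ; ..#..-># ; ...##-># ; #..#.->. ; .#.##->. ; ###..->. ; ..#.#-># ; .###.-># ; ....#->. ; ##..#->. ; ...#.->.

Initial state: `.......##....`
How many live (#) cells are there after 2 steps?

8

step 1: #####.##.####
step 2: ###...##.#.##
count of #: 8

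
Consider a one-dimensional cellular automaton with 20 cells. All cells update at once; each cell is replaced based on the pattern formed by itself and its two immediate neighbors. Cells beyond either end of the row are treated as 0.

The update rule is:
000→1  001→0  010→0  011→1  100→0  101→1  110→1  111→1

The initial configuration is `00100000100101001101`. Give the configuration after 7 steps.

10001110000010001110
00101110111000101110
10011111111010011110
00011111111100011110
11011111111101011110
11111111111110111110
11111111111111111110

11111111111111111110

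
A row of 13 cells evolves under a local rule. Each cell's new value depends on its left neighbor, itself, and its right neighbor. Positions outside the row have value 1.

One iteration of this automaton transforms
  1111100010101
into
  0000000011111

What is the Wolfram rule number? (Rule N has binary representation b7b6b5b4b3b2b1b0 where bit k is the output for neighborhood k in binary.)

position 0: 111 → 0  (bit 7 = 0)
position 4: 110 → 0  (bit 6 = 0)
position 9: 101 → 1  (bit 5 = 1)
position 5: 100 → 0  (bit 4 = 0)
position 12: 011 → 1  (bit 3 = 1)
position 8: 010 → 1  (bit 2 = 1)
position 7: 001 → 0  (bit 1 = 0)
position 6: 000 → 0  (bit 0 = 0)
bits b7..b0 = 00101100 = 44

44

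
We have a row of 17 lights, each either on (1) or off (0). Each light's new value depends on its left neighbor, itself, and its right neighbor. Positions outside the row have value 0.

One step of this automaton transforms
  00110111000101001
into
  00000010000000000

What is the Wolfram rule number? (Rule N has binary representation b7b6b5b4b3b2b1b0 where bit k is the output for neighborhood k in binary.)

position 6: 111 → 1  (bit 7 = 1)
position 3: 110 → 0  (bit 6 = 0)
position 4: 101 → 0  (bit 5 = 0)
position 8: 100 → 0  (bit 4 = 0)
position 2: 011 → 0  (bit 3 = 0)
position 11: 010 → 0  (bit 2 = 0)
position 1: 001 → 0  (bit 1 = 0)
position 0: 000 → 0  (bit 0 = 0)
bits b7..b0 = 10000000 = 128

128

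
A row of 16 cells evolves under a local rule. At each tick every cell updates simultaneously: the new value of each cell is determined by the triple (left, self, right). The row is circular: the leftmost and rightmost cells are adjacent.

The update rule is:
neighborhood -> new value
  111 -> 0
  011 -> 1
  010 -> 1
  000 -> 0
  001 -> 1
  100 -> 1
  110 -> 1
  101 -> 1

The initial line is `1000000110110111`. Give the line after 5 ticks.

1111001111110011

1100001111111100
1110011000000111
0011111100001100
0110000110011110
1111001111110011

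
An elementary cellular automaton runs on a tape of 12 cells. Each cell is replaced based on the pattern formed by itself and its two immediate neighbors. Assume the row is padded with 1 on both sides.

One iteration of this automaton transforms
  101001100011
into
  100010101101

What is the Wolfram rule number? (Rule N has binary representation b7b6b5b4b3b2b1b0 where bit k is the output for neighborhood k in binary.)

position 11: 111 → 1  (bit 7 = 1)
position 0: 110 → 1  (bit 6 = 1)
position 1: 101 → 0  (bit 5 = 0)
position 3: 100 → 0  (bit 4 = 0)
position 5: 011 → 0  (bit 3 = 0)
position 2: 010 → 0  (bit 2 = 0)
position 4: 001 → 1  (bit 1 = 1)
position 8: 000 → 1  (bit 0 = 1)
bits b7..b0 = 11000011 = 195

195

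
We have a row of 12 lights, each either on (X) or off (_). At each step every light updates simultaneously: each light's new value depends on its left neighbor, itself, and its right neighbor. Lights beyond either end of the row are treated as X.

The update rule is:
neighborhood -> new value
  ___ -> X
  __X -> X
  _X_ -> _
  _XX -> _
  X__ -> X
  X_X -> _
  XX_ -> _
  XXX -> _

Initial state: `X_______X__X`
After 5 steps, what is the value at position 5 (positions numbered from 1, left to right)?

X

step 1: _XXXXXXX_XX_
step 2: ____________
step 3: XXXXXXXXXXXX
step 4: ____________  (repeats step 2; period 2)
step 5: XXXXXXXXXXXX
position 5 holds X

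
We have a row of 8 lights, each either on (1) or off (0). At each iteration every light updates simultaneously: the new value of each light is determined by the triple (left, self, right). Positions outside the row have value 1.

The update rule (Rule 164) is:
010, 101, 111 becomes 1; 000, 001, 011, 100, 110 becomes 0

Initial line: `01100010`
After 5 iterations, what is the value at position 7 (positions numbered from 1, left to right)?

0

iteration 1: 10000011
iteration 2: 00000001
iteration 3: 00000000
iteration 4: 00000000  (fixed point — unchanged through iteration 5)
position 7 holds 0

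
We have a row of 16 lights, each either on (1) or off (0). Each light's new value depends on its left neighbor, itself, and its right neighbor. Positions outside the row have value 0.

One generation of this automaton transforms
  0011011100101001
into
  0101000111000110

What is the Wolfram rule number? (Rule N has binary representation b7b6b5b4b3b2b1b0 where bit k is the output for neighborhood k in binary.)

position 6: 111 → 0  (bit 7 = 0)
position 3: 110 → 1  (bit 6 = 1)
position 4: 101 → 0  (bit 5 = 0)
position 8: 100 → 1  (bit 4 = 1)
position 2: 011 → 0  (bit 3 = 0)
position 10: 010 → 0  (bit 2 = 0)
position 1: 001 → 1  (bit 1 = 1)
position 0: 000 → 0  (bit 0 = 0)
bits b7..b0 = 01010010 = 82

82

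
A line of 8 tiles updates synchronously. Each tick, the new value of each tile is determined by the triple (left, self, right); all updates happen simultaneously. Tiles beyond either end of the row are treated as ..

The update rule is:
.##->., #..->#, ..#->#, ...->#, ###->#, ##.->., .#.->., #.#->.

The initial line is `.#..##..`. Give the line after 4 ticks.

.##.##..

#.##..##
....##..
####..##
.##.##..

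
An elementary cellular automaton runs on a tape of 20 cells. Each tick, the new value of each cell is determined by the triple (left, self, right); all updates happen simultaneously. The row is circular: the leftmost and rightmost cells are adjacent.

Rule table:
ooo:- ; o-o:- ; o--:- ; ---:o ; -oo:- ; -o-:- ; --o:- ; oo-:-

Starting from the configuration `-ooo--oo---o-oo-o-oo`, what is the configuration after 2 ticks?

oooooooo---ooooooooo

---------o----------
oooooooo---ooooooooo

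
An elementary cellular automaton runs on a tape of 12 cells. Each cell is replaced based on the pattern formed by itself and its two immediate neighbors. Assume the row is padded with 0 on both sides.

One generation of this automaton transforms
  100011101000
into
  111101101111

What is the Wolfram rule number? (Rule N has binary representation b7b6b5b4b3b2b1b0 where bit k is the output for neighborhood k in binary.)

position 5: 111 → 1  (bit 7 = 1)
position 6: 110 → 1  (bit 6 = 1)
position 7: 101 → 0  (bit 5 = 0)
position 1: 100 → 1  (bit 4 = 1)
position 4: 011 → 0  (bit 3 = 0)
position 0: 010 → 1  (bit 2 = 1)
position 3: 001 → 1  (bit 1 = 1)
position 2: 000 → 1  (bit 0 = 1)
bits b7..b0 = 11010111 = 215

215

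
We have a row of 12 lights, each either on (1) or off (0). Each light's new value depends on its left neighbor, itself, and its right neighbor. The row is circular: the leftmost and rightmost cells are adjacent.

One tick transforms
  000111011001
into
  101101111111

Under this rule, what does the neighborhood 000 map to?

0

At position 1 the neighborhood is 000; the next row has 0 there.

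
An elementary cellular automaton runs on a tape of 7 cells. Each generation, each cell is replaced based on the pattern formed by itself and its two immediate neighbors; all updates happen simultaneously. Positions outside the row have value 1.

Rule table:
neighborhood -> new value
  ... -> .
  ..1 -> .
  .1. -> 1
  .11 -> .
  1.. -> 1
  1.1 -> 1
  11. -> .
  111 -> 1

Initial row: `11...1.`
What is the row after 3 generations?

generation 1: 1.1..11
generation 2: .111..1
generation 3: 1.1.1..

1.1.1..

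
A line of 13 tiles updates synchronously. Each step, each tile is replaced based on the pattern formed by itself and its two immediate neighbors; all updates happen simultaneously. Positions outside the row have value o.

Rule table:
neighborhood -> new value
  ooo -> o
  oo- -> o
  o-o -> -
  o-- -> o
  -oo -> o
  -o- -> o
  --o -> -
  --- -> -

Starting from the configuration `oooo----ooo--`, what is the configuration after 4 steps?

step 1: ooooo---oooo-
step 2: oooooo--oooo-
step 3: ooooooo-oooo-
step 4: ooooooo-oooo-

ooooooo-oooo-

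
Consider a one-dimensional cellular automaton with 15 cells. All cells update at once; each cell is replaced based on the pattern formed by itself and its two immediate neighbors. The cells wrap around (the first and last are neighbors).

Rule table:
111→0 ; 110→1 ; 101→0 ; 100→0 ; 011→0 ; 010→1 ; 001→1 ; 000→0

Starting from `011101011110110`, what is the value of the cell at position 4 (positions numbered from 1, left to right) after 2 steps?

100101000010010
101101000110110
position 4 holds 1

1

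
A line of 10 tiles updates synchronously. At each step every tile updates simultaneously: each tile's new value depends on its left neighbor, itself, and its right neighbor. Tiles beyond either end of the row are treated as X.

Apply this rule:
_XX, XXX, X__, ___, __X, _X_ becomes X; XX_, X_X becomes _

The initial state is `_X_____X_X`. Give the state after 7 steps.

_XXXXXXX_X
_XXXXXX__X
_XXXXX_XXX
_XXXX__XXX
_XXX_XXXXX
_XX__XXXXX
_X_XXXXXXX

_X_XXXXXXX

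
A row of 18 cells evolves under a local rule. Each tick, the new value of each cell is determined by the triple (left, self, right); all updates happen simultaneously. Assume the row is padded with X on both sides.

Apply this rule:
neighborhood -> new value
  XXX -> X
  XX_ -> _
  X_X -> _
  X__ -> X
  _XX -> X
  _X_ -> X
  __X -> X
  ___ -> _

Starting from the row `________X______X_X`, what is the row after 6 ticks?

X______XXX____XX_X
_X____XXX_X__XX__X
_XX__XXX__XXXX_XXX
_X_XXXX_XXXXX__XXX
_X_XXX__XXXX_XXXXX
_X_XX_XXXXX__XXXXX

_X_XX_XXXXX__XXXXX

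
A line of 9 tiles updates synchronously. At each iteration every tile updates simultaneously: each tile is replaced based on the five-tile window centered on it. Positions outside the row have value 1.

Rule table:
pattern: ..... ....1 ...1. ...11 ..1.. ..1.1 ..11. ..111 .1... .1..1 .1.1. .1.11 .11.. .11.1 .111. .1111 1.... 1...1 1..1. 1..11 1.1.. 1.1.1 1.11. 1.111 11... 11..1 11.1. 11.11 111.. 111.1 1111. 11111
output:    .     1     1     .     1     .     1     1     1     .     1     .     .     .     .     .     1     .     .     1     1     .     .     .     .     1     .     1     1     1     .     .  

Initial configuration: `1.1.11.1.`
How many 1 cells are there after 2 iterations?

1........
1.1....1.
count of 1: 3

3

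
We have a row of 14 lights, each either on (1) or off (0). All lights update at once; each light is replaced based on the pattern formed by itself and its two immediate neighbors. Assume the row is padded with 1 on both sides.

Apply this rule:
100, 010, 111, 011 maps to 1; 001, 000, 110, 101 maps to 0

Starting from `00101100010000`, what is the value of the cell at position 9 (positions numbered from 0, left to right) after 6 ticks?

10101010011000
00101011010100
10101010010110
00101011010100  (repeats tick 2; period 2)
tick 6: 00101011010100
position 9 holds 1

1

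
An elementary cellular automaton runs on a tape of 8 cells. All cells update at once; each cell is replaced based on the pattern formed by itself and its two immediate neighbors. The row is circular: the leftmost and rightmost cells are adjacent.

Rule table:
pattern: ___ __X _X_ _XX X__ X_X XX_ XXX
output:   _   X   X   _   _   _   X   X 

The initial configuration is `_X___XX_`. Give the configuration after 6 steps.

_X_XX_X_

step 1: XX__X_X_
step 2: _X_XX_X_
step 3: XX__X_X_  (repeats step 1; period 2)
step 6: _X_XX_X_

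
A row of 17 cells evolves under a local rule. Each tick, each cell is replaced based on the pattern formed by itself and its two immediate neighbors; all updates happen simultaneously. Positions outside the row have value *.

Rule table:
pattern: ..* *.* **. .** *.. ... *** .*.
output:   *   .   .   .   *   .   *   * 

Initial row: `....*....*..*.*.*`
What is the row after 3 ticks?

*..***..*****.*..
.**.*.**.***..***
....*.....*.**.**

....*.....*.**.**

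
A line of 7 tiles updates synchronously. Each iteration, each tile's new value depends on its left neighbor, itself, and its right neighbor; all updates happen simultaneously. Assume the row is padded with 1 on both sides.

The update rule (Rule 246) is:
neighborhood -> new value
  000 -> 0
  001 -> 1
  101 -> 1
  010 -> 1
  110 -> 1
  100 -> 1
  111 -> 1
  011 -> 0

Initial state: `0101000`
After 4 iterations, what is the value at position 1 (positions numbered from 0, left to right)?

1111101
1111110
1111111
1111111
position 1 holds 1

1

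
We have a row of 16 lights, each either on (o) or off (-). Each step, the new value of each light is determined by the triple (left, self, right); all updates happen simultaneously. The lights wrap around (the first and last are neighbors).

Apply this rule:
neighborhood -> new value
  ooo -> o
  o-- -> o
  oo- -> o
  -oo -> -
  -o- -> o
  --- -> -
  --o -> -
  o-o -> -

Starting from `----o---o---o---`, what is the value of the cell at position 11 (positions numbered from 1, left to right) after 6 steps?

o

----oo--oo--oo--
-----oo--oo--oo-
------oo--oo--oo
o------oo--oo--o
oo------oo--oo--
-oo------oo--oo-
position 11 holds o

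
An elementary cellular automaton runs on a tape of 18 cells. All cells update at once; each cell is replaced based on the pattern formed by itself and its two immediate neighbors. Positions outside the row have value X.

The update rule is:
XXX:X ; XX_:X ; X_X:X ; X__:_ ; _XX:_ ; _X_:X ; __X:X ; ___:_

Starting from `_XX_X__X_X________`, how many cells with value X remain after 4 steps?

X_XXX_XXXX_______X
XX_XXX_XXX______X_
XXX_XXX_XX_____XXX
XXXX_XXX_X____X_XX
count of X: 11

11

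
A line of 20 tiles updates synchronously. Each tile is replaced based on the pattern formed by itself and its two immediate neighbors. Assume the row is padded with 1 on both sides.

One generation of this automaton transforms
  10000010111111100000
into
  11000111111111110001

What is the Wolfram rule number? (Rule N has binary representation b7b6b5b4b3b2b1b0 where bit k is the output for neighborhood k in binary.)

position 9: 111 → 1  (bit 7 = 1)
position 0: 110 → 1  (bit 6 = 1)
position 7: 101 → 1  (bit 5 = 1)
position 1: 100 → 1  (bit 4 = 1)
position 8: 011 → 1  (bit 3 = 1)
position 6: 010 → 1  (bit 2 = 1)
position 5: 001 → 1  (bit 1 = 1)
position 2: 000 → 0  (bit 0 = 0)
bits b7..b0 = 11111110 = 254

254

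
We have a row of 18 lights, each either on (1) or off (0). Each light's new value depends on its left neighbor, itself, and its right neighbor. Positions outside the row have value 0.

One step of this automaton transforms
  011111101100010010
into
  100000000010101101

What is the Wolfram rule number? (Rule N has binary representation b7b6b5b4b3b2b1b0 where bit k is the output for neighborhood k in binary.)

18

position 2: 111 → 0  (bit 7 = 0)
position 6: 110 → 0  (bit 6 = 0)
position 7: 101 → 0  (bit 5 = 0)
position 10: 100 → 1  (bit 4 = 1)
position 1: 011 → 0  (bit 3 = 0)
position 13: 010 → 0  (bit 2 = 0)
position 0: 001 → 1  (bit 1 = 1)
position 11: 000 → 0  (bit 0 = 0)
bits b7..b0 = 00010010 = 18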